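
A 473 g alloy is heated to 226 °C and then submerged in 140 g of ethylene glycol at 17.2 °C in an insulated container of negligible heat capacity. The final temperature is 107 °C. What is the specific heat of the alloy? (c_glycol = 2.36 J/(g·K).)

c ≈ 0.527 J/(g·K)

Setting the total heat transfer to zero:
473×c×(107 − 226) + 140×2.36×(107 − 17.2) = 0
-56287 c = -29670
c = -29670/-56287 ≈ 0.5271 J/(g·K)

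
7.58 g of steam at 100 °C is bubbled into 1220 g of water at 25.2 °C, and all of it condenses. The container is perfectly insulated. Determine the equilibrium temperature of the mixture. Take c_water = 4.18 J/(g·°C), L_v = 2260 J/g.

T_f ≈ 29.0 °C

Net heat exchanged in the isolated system is zero:
steam→water at 100 °C releases m L_v = 7.58×2260 = 17131; condensate cools 100→T: 7.58×4.18×(T − 100) = 31.68(T − 100); water warms: 1220×4.18×(T − 25.2) = 5099.6(T − 25.2)
5131.3 T = 17131 + 3168.4 + 128510 = 148809
T ≈ 29.00 °C, under the boiling point, so the assumption holds.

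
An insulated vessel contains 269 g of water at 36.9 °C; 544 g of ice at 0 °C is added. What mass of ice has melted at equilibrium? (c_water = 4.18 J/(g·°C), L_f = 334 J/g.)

Water can give up m c ΔT = 269·4.18·36.9 = 41491 J before reaching 0 °C.
Fully melting the ice requires m_ice L_f = 544·334 = 181696 J.
Since 41491 < 181696 J, not all the ice melts; equilibrium is at 0 °C.
Mass melted = 41491/334 ≈ 124.2 g.

m_melted ≈ 124 g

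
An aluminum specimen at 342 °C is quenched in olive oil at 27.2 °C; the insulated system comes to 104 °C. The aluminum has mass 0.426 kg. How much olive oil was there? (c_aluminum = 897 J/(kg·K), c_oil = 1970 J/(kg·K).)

m ≈ 0.601 kg

Net heat exchanged in the isolated system is zero:
0.426·897·(104 − 342) + m·1970·(104 − 27.2) = 0
151296 m = 90945
m = 90945/151296 ≈ 0.6011 kg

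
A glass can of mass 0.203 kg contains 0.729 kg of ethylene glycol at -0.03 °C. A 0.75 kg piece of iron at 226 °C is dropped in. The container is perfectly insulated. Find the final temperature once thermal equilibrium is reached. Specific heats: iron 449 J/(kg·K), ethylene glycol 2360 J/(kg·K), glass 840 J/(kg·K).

T_f ≈ 34.1 °C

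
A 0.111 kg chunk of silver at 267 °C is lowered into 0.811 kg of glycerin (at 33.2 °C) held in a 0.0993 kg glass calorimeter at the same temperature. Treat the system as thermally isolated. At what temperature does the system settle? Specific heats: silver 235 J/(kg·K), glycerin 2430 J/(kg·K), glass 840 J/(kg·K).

T_f ≈ 36.1 °C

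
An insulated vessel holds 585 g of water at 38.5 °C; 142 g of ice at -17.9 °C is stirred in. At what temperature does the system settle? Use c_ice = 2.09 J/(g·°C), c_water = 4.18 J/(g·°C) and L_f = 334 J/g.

T_f ≈ 13.6 °C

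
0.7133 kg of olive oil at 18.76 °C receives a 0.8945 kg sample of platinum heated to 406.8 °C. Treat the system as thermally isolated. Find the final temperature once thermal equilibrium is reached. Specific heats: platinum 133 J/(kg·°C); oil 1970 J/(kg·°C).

Let T be the final temperature. ΣQ_i = 0:
0.8945*133*(T − 406.8) + 0.7133*1970*(T − 18.76) = 0
118.97(T − 406.8) + 1405.2(T − 18.76) = 0
1524.2 T = 74758
T = 74758 / 1524.2 = 49 °C

T_f ≈ 49.0 °C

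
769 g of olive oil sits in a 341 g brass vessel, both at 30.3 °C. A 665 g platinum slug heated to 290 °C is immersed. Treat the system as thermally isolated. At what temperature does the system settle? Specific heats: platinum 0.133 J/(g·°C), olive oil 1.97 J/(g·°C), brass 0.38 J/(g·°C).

T_f ≈ 43.6 °C

Setting the total heat transfer to zero:
665×0.133×(T − 290) + 769×1.97×(T − 30.3) + 341×0.38×(T − 30.3) = 0
(88.45 + 1514.9 + 129.58) T = 88.45×290 + 1514.9×30.3 + 129.58×30.3
T = 75478 / 1733 = 43.6 °C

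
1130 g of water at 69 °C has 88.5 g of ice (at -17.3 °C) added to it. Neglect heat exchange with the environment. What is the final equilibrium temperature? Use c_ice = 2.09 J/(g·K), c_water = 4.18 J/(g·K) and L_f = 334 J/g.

T_f ≈ 57.6 °C

Energy balance with sensible and latent terms:
ice -17.3→0 °C: 88.5×2.09×17.3 = 3199.9; melt ice: 88.5×334 = 29559; warm the meltwater: 369.93 T; water: 4723.4(T − 69)
5093.3 T = 325915 − 32759 = 293156
T ≈ 57.56 °C (positive, so assuming full melt was valid).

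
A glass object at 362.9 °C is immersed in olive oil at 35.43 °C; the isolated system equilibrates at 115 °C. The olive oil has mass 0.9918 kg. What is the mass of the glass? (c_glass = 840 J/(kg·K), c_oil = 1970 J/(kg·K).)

m ≈ 0.747 kg

Let T be the final temperature. ΣQ_i = 0:
m·840·(115 − 362.9) + 0.9918·1970·(115 − 35.43) = 0
-208236 m = -155468
m = -155468/-208236 ≈ 0.7466 kg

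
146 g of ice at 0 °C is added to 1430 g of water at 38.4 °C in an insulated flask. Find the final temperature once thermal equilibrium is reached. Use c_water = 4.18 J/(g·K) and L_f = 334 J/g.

Let T be the final temperature. ΣQ_i = 0:
latent heat to melt: 146·334 = 48764; warm the meltwater: 610.28 T; water cools: 1430·4.18·(T − 38.4) = 5977.4(T − 38.4)
6587.7 T = 229532 − 48764 = 180768
T ≈ 27.44 °C (positive, so assuming full melt was valid).

T_f ≈ 27.4 °C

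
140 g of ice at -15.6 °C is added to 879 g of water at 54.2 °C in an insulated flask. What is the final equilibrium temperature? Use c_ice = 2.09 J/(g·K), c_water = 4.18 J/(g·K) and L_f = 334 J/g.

Heat gained plus heat lost sum to zero:
warm ice to 0 °C: 140×2.09×(0 − (-15.6)) = 4564.6
  fusion: m_ice L_f = 140×334 = 46760
  meltwater 0→T: 140×4.18×T = 585.2 T
  water: 3674.2(T − 54.2)
4259.4 T = 199143 − 51325 = 147818
T ≈ 34.70 °C. Since T > 0 °C, the all-ice-melts assumption holds.

T_f ≈ 34.7 °C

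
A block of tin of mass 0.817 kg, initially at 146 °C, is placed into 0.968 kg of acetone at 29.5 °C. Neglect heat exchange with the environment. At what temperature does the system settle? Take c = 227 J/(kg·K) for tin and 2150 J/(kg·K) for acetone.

T_f ≈ 39.0 °C

T_f = Σ m_i c_i T_i / Σ m_i c_i:
T_f = (185.46·146 + 2081.2·29.5) / (185.46 + 2081.2)
    = 88472 / 2266.7 ≈ 39.03 °C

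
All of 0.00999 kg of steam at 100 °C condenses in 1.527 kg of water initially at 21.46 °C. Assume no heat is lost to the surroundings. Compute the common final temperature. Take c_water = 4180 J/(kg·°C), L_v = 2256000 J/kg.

T_f ≈ 25.5 °C

Let T be the final temperature. ΣQ_i = 0:
latent heat released on condensation: 0.00999×2256000 = 22537
  condensed water 100 °C→T: 41.76(T − 100)
  water warms: 1.527×4180×(T − 21.46) = 6382.9(T − 21.46)
6424.6 T = 22537 + 4175.8 + 136976 = 163689
T ≈ 25.48 °C (< 100 °C, so full condensation is consistent).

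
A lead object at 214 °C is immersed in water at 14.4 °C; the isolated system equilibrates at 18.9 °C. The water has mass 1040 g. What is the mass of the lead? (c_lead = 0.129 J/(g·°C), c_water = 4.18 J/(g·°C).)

m ≈ 777 g

Heat lost by the lead = heat gained by the water:
m·0.129·(214 − 18.9) = 1040·4.18·(18.9 − 14.4)
25.17 m = 19562  ⇒  m ≈ 777.3 g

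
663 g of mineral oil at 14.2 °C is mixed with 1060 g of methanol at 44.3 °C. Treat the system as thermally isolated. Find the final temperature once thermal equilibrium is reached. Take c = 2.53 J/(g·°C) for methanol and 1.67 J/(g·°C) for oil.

T_f ≈ 35.5 °C

Set heat shed by the hot body equal to heat absorbed by the cold body:
1060×2.53×(44.3 − T) = 663×1.67×(T − 14.2)
2681.8(44.3 − T) = 1107.2(T − 14.2)
3789 T = 134526  ⇒  T ≈ 35.50 °C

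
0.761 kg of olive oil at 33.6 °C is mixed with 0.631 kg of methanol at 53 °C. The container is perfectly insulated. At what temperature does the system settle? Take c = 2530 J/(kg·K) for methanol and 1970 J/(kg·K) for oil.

Energy conservation, ΣQ = 0:
0.631×2530×(T − 53) + 0.761×1970×(T − 33.6) = 0
(1596.4 + 1499.2) T = 1596.4×53 + 1499.2×33.6
T = 134983 / 3095.6 = 43.6 °C

T_f ≈ 43.6 °C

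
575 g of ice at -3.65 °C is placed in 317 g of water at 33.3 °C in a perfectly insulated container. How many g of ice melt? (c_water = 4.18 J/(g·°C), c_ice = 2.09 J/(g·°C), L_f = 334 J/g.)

m_melted ≈ 119 g

Water can give up m c ΔT = 317×4.18×33.3 = 44124 J before reaching 0 °C.
Of that, 575×2.09×3.65 = 4386.4 J goes to bring the ice to 0 °C, leaving 39738 J.
To melt every bit of ice: 575×334 = 192050 J.
Since 39738 < 192050 J, not all the ice melts; equilibrium is at 0 °C.
m_melt = 39738 / L_f = 119 g.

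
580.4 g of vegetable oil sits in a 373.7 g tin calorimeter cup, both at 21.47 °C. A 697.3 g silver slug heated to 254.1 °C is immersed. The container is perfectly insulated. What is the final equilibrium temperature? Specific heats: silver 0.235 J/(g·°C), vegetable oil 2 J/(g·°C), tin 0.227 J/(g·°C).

T_f ≈ 48.5 °C

Conservation of energy gives ΣQ = 0:
697.3·0.235·(T − 254.1) + 580.4·2·(T − 21.47) + 373.7·0.227·(T − 21.47) = 0
(163.87 + 1160.8 + 84.83) T = 163.87·254.1 + 1160.8·21.47 + 84.83·21.47
T = 68382/1409.5 ≈ 48.52 °C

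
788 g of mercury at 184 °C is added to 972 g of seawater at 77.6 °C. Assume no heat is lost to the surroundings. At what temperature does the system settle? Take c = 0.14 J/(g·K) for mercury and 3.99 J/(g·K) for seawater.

Energy conservation, ΣQ = 0:
788*0.14*(T − 184) + 972*3.99*(T − 77.6) = 0
110.32(T − 184) + 3878.3(T − 77.6) = 0
(110.32 + 3878.3) T = 110.32*184 + 3878.3*77.6
T = 321253/3988.6 ≈ 80.54 °C

T_f ≈ 80.5 °C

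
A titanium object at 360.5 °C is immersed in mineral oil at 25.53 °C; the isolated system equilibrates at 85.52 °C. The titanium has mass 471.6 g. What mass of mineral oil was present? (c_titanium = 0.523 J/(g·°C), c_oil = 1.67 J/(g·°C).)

m ≈ 677 g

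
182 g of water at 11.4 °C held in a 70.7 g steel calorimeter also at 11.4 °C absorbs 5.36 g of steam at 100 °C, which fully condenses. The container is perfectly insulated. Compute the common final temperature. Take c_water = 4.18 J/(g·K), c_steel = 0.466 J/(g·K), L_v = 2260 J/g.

T_f ≈ 28.7 °C

Setting the total heat transfer to zero:
steam→water at 100 °C releases m L_v = 5.36·2260 = 12114
  condensed water 100 °C→T: 22.4(T − 100)
  original water: 760.76(T − 11.4)
  cup: 32.95(T − 11.4)
816.11 T = 12114 + 2240.5 + 9048.3 = 23402
T ≈ 28.68 °C, under the boiling point, so the assumption holds.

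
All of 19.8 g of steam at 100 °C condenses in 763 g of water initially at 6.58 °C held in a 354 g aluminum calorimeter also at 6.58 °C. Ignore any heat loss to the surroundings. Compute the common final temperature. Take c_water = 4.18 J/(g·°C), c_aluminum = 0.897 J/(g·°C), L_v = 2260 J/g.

Heat gained plus heat lost sum to zero:
latent heat released on condensation: 19.8·2260 = 44748
  condensed water 100 °C→T: 82.76(T − 100)
  water warms: 763·4.18·(T − 6.58) = 3189.3(T − 6.58)
  aluminum cup: 354·0.897·(T − 6.58) = 317.54(T − 6.58)
3589.6 T = 44748 + 8276.4 + 23075 = 76100
T ≈ 21.20 °C (< 100 °C, so full condensation is consistent).

T_f ≈ 21.2 °C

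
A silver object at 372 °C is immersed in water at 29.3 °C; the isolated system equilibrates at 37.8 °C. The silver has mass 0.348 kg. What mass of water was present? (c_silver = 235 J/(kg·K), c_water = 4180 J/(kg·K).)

m ≈ 0.769 kg

Taking heat into each body as positive, Σ m c ΔT = 0:
0.348·235·(37.8 − 372) + m·4180·(37.8 − 29.3) = 0
35530 m = 27331
m = 27331/35530 ≈ 0.7692 kg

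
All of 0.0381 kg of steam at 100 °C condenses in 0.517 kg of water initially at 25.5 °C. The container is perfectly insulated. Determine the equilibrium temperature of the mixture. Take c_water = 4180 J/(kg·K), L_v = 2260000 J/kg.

Heat gained plus heat lost sum to zero:
condense steam: −0.0381·2260000 = −86106
  condensate cools 100→T: 0.0381·4180·(T − 100) = 159.26(T − 100)
  water warms: 0.517·4180·(T − 25.5) = 2161.1(T − 25.5)
2320.3 T = 86106 + 15926 + 55107 = 157139
T ≈ 67.72 °C (< 100 °C, so full condensation is consistent).

T_f ≈ 67.7 °C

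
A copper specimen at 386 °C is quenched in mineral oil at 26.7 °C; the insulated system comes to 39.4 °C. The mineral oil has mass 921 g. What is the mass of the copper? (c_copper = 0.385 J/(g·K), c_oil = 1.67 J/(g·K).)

m ≈ 146 g

|Q_copper| = |Q_oil|:
m·0.385·(386 − 39.4) = 921·1.67·(39.4 − 26.7)
133.44 m = 19533  ⇒  m ≈ 146.4 g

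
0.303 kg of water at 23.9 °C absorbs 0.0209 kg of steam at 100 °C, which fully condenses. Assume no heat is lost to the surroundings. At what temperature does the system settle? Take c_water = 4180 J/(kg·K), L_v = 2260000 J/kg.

Taking heat into each body as positive, Σ m c ΔT = 0:
latent heat released on condensation: 0.0209·2260000 = 47234; condensed water 100 °C→T: 87.36(T − 100); water warms: 0.303·4180·(T − 23.9) = 1266.5(T − 23.9)
1353.9 T = 47234 + 8736.2 + 30270 = 86241
T ≈ 63.70 °C, under the boiling point, so the assumption holds.

T_f ≈ 63.7 °C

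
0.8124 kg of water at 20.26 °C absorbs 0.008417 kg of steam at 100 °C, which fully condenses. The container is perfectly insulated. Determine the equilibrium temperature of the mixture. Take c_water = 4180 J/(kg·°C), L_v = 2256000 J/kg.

T_f ≈ 26.6 °C

Energy balance with sensible and latent terms:
steam→water at 100 °C releases m L_v = 0.008417·2256000 = 18989; condensed water 100 °C→T: 35.18(T − 100); water warms: 0.8124·4180·(T − 20.26) = 3395.8(T − 20.26)
3431 T = 18989 + 3518.3 + 68800 = 91307
T ≈ 26.61 °C, under the boiling point, so the assumption holds.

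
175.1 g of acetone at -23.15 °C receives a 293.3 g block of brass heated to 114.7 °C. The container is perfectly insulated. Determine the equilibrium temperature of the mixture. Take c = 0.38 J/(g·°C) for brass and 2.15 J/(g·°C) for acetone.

Conservation of energy gives ΣQ = 0:
293.3×0.38×(T − 114.7) + 175.1×2.15×(T − (-23.15)) = 0
487.92 T = 4068.6
T ≈ 8.34 °C

T_f ≈ 8.3 °C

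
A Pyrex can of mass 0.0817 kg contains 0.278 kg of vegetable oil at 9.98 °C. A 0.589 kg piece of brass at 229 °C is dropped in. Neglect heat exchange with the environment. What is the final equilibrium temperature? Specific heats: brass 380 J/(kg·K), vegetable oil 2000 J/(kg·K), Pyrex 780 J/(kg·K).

T_f ≈ 68.1 °C

Let T be the final temperature. ΣQ_i = 0:
0.589·380·(T − 229) + 0.278·2000·(T − 9.98) + 0.0817·780·(T − 9.98) = 0
223.82(T − 229) + 556(T − 9.98) + 63.73(T − 9.98) = 0
(223.82 + 556 + 63.73) T = 223.82·229 + 556·9.98 + 63.73·9.98
T = 57440 / 843.55 = 68.1 °C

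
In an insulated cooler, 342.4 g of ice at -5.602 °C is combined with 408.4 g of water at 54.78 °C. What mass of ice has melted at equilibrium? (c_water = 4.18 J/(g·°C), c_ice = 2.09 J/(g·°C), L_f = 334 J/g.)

Water can give up m c ΔT = 408.4×4.18×54.78 = 93516 J before reaching 0 °C.
Of that, 342.4×2.09×5.602 = 4008.9 J goes to bring the ice to 0 °C, leaving 89507 J.
Fully melting the ice requires m_ice L_f = 342.4×334 = 114362 J.
Since 89507 < 114362 J, not all the ice melts; equilibrium is at 0 °C.
Mass melted = 89507/334 ≈ 268 g.

m_melted ≈ 268 g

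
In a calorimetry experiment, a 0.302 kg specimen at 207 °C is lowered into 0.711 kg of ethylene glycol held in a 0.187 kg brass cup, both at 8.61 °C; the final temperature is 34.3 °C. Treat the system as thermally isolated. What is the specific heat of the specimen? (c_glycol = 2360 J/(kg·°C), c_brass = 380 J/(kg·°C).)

c ≈ 862 J/(kg·°C)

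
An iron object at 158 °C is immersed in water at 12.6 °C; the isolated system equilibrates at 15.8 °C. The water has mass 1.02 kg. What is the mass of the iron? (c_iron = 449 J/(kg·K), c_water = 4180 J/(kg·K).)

|Q_iron| = |Q_water|:
m·449·(158 − 15.8) = 1.02·4180·(15.8 − 12.6)
63848 m = 13644  ⇒  m ≈ 0.2137 kg

m ≈ 0.214 kg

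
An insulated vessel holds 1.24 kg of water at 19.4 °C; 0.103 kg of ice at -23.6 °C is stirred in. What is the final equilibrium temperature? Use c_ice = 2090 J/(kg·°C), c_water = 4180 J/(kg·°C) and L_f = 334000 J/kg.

Energy balance with sensible and latent terms:
ice -23.6→0 °C: 0.103×2090×23.6 = 5080.4; latent heat to melt: 0.103×334000 = 34402; meltwater 0→T: 0.103×4180×T = 430.54 T; water: 5183.2(T − 19.4)
5613.7 T = 100554 − 39482 = 61072
T ≈ 10.88 °C. Since T > 0 °C, the all-ice-melts assumption holds.

T_f ≈ 10.9 °C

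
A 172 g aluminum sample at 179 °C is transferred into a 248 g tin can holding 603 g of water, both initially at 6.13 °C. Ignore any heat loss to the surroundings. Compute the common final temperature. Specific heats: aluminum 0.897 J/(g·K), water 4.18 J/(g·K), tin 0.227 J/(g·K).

T_f is the heat-capacity-weighted average of the initial temperatures:
T_f = (154.28·179 + 2520.5·6.13 + 56.3·6.13) / (154.28 + 2520.5 + 56.3)
    = 43413 / 2731.1 ≈ 15.90 °C

T_f ≈ 15.9 °C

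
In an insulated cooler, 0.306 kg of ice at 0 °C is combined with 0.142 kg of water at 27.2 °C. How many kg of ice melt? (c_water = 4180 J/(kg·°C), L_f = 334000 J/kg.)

m_melted ≈ 0.0483 kg

Cooling the water to 0 °C releases 0.142×4180×27.2 = 16145 J.
Melting all 0.306 kg of ice would need 0.306×334000 = 102204 J.
That's not enough to melt it all — equilibrium is at 0 °C with ice remaining.
m_melted×334000 = 16145  ⇒  m_melted ≈ 0.04834 kg.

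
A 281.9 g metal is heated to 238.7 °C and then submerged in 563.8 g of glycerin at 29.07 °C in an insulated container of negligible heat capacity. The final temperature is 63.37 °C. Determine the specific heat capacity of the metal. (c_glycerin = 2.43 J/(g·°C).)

m_s c (T_s − T_f) = m_glycerin c_glycerin (T_f − T_0):
281.9×c×(238.7 − 63.37) = 563.8×2.43×(63.37 − 29.07)
49426 c = 46992  ⇒  c ≈ 0.9508 J/(g·°C)

c ≈ 0.951 J/(g·°C)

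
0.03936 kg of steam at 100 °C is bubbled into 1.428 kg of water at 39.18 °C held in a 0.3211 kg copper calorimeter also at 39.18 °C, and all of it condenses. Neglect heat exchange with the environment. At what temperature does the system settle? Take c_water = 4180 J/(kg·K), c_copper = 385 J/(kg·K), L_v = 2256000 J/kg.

T_f ≈ 55.0 °C

Energy conservation, ΣQ = 0:
latent heat released on condensation: 0.03936×2256000 = 88796; condensate cools 100→T: 0.03936×4180×(T − 100) = 164.52(T − 100); original water: 5969(T − 39.18); cup: 123.62(T − 39.18)
6257.2 T = 88796 + 16452 + 238711 = 343959
T ≈ 54.97 °C (< 100 °C, so full condensation is consistent).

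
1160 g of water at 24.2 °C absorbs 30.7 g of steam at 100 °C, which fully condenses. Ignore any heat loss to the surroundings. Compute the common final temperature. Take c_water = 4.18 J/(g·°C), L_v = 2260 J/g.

T_f ≈ 40.1 °C

Let T be the final temperature. ΣQ_i = 0:
latent heat released on condensation: 30.7×2260 = 69382; condensed water 100 °C→T: 128.33(T − 100); original water: 4848.8(T − 24.2)
4977.1 T = 69382 + 12833 + 117341 = 199556
T ≈ 40.09 °C, under the boiling point, so the assumption holds.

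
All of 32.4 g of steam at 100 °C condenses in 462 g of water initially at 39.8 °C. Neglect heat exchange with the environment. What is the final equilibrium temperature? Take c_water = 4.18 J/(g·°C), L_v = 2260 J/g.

T_f ≈ 79.2 °C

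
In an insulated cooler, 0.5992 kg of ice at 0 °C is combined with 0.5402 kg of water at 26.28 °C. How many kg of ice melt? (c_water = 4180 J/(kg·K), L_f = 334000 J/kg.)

Heat available from the water dropping to 0 °C: 0.5402·4180·26.28 = 59341 J.
Melting all 0.5992 kg of ice would need 0.5992·334000 = 200133 J.
59341 J < 200133 J, so only part of the ice melts and the system sits at 0 °C.
Mass melted = 59341/334000 ≈ 0.1777 kg.

m_melted ≈ 0.178 kg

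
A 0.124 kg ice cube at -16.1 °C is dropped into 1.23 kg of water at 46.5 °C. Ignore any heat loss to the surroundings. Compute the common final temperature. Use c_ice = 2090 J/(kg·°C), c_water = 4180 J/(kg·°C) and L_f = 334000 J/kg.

T_f ≈ 34.2 °C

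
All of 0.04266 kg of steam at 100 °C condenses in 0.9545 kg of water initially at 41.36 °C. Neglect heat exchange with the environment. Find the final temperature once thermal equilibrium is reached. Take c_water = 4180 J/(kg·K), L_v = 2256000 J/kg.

T_f ≈ 67.0 °C

Net heat exchanged in the isolated system is zero:
latent heat released on condensation: 0.04266×2256000 = 96241
  condensate cools 100→T: 0.04266×4180×(T − 100) = 178.32(T − 100)
  original water: 3989.8(T − 41.36)
4168.1 T = 96241 + 17832 + 165019 = 279091
T ≈ 66.96 °C, under the boiling point, so the assumption holds.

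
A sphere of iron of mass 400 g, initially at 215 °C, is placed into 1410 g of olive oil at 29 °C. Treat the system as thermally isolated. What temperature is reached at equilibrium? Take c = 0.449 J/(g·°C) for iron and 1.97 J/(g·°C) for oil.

T_f ≈ 40.3 °C

|Q_iron| = |Q_oil|:
400·0.449·(215 − T) = 1410·1.97·(T − 29)
179.6(215 − T) = 2777.7(T − 29)
2957.3 T = 119167  ⇒  T ≈ 40.30 °C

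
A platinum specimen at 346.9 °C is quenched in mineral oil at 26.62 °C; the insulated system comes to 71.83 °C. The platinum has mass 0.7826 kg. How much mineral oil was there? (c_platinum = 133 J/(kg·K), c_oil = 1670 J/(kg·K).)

Heat lost by the platinum = heat gained by the oil:
0.7826×133×(346.9 − 71.83) = m×1670×(71.83 − 26.62)
75501 m = 28631  ⇒  m ≈ 0.3792 kg

m ≈ 0.379 kg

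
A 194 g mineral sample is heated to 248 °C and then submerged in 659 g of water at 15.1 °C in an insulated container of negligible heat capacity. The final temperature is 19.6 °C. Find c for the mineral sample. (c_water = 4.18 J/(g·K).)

c ≈ 0.28 J/(g·K)

Energy conservation, ΣQ = 0:
194·c·(19.6 − 248) + 659·4.18·(19.6 − 15.1) = 0
-44310 c = -12396
c = -12396/-44310 ≈ 0.2798 J/(g·K)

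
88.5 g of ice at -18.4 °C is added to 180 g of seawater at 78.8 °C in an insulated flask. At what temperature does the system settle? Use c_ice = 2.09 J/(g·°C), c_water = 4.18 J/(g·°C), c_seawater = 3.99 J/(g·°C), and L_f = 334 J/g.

Let T be the final temperature. ΣQ_i = 0:
ice -18.4→0 °C: 88.5·2.09·18.4 = 3403.4; melt ice: 88.5·334 = 29559; meltwater 0→T: 88.5·4.18·T = 369.93 T; seawater cools: 180·3.99·(T − 78.8) = 718.2(T − 78.8)
1088.1 T = 56594 − 32962 = 23632
T ≈ 21.72 °C (positive, so assuming full melt was valid).

T_f ≈ 21.7 °C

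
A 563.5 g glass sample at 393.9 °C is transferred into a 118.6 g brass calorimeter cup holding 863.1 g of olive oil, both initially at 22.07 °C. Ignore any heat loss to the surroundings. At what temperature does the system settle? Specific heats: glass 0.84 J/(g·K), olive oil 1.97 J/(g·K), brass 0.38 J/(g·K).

T_f ≈ 101.4 °C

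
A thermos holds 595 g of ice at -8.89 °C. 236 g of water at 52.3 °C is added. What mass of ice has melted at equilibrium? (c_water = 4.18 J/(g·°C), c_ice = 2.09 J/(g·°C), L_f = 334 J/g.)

m_melted ≈ 121 g

Heat available from the water dropping to 0 °C: 236×4.18×52.3 = 51593 J.
Of that, 595×2.09×8.89 = 11055 J goes to bring the ice to 0 °C, leaving 40538 J.
Fully melting the ice requires m_ice L_f = 595×334 = 198730 J.
Since 40538 < 198730 J, not all the ice melts; equilibrium is at 0 °C.
m_melt = 40538 / L_f = 121.4 g.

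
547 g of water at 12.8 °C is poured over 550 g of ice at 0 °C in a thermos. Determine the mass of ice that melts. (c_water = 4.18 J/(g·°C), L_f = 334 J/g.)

Water can give up m c ΔT = 547×4.18×12.8 = 29267 J before reaching 0 °C.
Fully melting the ice requires m_ice L_f = 550×334 = 183700 J.
29267 J < 183700 J, so only part of the ice melts and the system sits at 0 °C.
m_melt = 29267 / L_f = 87.62 g.

m_melted ≈ 87.6 g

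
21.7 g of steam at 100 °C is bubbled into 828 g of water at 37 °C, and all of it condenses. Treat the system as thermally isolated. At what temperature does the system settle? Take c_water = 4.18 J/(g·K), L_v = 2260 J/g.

Energy balance with sensible and latent terms:
steam→water at 100 °C releases m L_v = 21.7·2260 = 49042; condensed water 100 °C→T: 90.71(T − 100); original water: 3461(T − 37)
3551.7 T = 49042 + 9070.6 + 128058 = 186171
T ≈ 52.42 °C, under the boiling point, so the assumption holds.

T_f ≈ 52.4 °C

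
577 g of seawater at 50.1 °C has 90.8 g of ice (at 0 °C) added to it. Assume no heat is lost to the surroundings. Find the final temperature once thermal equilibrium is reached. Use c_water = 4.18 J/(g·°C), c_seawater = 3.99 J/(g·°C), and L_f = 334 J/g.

T_f ≈ 31.7 °C

Let T be the final temperature. ΣQ_i = 0:
melt ice: 90.8×334 = 30327; warm the meltwater: 379.54 T; seawater cools: 577×3.99×(T − 50.1) = 2302.2(T − 50.1)
2681.8 T = 115342 − 30327 = 85015
T ≈ 31.70 °C. Since T > 0 °C, the all-ice-melts assumption holds.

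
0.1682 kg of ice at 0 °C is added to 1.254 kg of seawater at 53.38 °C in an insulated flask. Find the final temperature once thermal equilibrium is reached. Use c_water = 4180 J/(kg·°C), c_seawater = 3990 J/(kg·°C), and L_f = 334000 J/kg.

T_f ≈ 37.0 °C

Setting the total heat transfer to zero:
latent heat to melt: 0.1682·334000 = 56179
  warm the meltwater: 703.08 T
  seawater: 5003.5(T − 53.38)
5706.5 T = 267085 − 56179 = 210906
T ≈ 36.96 °C — above 0 °C, consistent with complete melting.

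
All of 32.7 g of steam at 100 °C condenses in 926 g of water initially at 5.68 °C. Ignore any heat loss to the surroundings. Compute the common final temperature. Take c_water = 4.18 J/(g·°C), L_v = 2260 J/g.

T_f ≈ 27.3 °C

Energy balance with sensible and latent terms:
condense steam: −32.7×2260 = −73902; condensate cools 100→T: 32.7×4.18×(T − 100) = 136.69(T − 100); original water: 3870.7(T − 5.68)
4007.4 T = 73902 + 13669 + 21985 = 109556
T ≈ 27.34 °C (< 100 °C, so full condensation is consistent).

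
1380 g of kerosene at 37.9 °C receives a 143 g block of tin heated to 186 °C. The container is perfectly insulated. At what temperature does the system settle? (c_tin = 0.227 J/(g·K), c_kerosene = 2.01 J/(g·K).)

Energy conservation, ΣQ = 0:
143*0.227*(T − 186) + 1380*2.01*(T − 37.9) = 0
(32.46 + 2773.8) T = 32.46*186 + 2773.8*37.9
T ≈ 39.61 °C

T_f ≈ 39.6 °C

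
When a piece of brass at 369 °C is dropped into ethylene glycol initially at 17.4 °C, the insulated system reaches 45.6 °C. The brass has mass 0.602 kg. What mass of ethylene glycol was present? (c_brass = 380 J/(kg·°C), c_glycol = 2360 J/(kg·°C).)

Heat lost by the brass = heat gained by the glycol:
0.602·380·(369 − 45.6) = m·2360·(45.6 − 17.4)
66552 m = 73981  ⇒  m ≈ 1.112 kg

m ≈ 1.11 kg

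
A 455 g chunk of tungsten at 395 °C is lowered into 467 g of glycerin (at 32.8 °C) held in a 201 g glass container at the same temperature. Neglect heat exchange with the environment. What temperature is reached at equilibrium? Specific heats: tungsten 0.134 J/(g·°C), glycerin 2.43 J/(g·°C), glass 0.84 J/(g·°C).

T_f ≈ 49.0 °C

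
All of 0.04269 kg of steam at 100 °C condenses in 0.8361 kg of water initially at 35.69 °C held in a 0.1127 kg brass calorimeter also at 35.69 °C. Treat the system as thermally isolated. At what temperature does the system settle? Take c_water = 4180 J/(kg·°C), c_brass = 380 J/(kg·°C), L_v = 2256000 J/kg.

T_f ≈ 64.7 °C

Heat gained plus heat lost sum to zero:
steam→water at 100 °C releases m L_v = 0.04269·2256000 = 96309; condensed water 100 °C→T: 178.44(T − 100); original water: 3494.9(T − 35.69); brass cup: 0.1127·380·(T − 35.69) = 42.83(T − 35.69)
3716.2 T = 96309 + 17844 + 126261 = 240414
T ≈ 64.69 °C, under the boiling point, so the assumption holds.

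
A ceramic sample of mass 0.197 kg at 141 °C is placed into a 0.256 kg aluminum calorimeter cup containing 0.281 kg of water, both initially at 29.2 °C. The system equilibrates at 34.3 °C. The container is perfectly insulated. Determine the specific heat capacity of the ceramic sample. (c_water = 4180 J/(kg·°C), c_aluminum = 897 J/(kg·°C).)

Net heat exchanged in the isolated system is zero:
0.197·c·(34.3 − 141) + 0.281·4180·(34.3 − 29.2) + 0.256·897·(34.3 − 29.2) = 0
-21.02 c = -7161.5
c = -7161.5/-21.02 ≈ 340.7 J/(kg·°C)

c ≈ 341 J/(kg·°C)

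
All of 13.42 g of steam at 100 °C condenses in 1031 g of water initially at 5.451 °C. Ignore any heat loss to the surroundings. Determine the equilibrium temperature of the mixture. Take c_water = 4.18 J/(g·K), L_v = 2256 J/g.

T_f ≈ 13.6 °C

Sum of m c ΔT and latent-heat terms is zero:
steam→water at 100 °C releases m L_v = 13.42×2256 = 30276
  condensed water 100 °C→T: 56.1(T − 100)
  water warms: 1031×4.18×(T − 5.451) = 4309.6(T − 5.451)
4365.7 T = 30276 + 5609.6 + 23492 = 59377
T ≈ 13.60 °C (< 100 °C, so full condensation is consistent).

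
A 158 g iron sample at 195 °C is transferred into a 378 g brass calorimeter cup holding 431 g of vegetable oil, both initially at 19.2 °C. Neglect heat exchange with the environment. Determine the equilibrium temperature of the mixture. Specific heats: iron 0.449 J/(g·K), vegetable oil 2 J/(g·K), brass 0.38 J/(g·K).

T_f ≈ 30.8 °C

Net heat exchanged in the isolated system is zero:
158*0.449*(T − 195) + 431*2*(T − 19.2) + 378*0.38*(T − 19.2) = 0
(70.94 + 862 + 143.64) T = 70.94*195 + 862*19.2 + 143.64*19.2
T = 33142 / 1076.6 = 30.8 °C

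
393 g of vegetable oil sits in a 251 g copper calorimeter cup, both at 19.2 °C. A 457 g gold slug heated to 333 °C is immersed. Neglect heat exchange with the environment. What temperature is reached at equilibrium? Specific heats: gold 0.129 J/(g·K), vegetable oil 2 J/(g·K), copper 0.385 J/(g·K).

T_f ≈ 38.8 °C

Net heat exchanged in the isolated system is zero:
457*0.129*(T − 333) + 393*2*(T − 19.2) + 251*0.385*(T − 19.2) = 0
58.95(T − 333) + 786(T − 19.2) + 96.64(T − 19.2) = 0
(58.95 + 786 + 96.64) T = 58.95*333 + 786*19.2 + 96.64*19.2
T = 36578/941.59 ≈ 38.85 °C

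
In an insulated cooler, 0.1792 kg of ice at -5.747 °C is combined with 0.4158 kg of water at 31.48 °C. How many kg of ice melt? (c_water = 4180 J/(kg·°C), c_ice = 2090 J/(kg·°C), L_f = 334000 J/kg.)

Water can give up m c ΔT = 0.4158×4180×31.48 = 54714 J before reaching 0 °C.
Of that, 0.1792×2090×5.747 = 2152.4 J goes to bring the ice to 0 °C, leaving 52561 J.
Melting all 0.1792 kg of ice would need 0.1792×334000 = 59853 J.
That's not enough to melt it all — equilibrium is at 0 °C with ice remaining.
m_melted×334000 = 52561  ⇒  m_melted ≈ 0.1574 kg.

m_melted ≈ 0.157 kg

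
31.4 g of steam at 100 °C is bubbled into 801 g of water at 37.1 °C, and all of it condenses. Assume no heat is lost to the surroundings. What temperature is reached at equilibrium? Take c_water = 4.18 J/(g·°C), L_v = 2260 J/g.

Sum of m c ΔT and latent-heat terms is zero:
steam→water at 100 °C releases m L_v = 31.4×2260 = 70964
  condensate cools 100→T: 31.4×4.18×(T − 100) = 131.25(T − 100)
  original water: 3348.2(T − 37.1)
3479.4 T = 70964 + 13125 + 124217 = 208307
T ≈ 59.87 °C — below 100 °C, confirming all the steam condensed.

T_f ≈ 59.9 °C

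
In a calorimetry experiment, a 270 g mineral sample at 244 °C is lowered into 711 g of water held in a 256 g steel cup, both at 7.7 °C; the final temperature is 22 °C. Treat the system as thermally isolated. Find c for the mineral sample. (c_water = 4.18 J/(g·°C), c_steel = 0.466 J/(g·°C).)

Heat gained plus heat lost sum to zero:
270·c·(22 − 244) + 711·4.18·(22 − 7.7) + 256·0.466·(22 − 7.7) = 0
-59940 c = -44205
c = -44205/-59940 ≈ 0.7375 J/(g·°C)

c ≈ 0.737 J/(g·°C)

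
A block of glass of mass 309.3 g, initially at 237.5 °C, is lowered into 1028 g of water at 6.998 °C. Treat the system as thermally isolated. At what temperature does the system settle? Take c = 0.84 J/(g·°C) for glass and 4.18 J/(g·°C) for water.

T_f ≈ 20.1 °C

Let T be the final temperature. ΣQ_i = 0:
309.3*0.84*(T − 237.5) + 1028*4.18*(T − 6.998) = 0
4556.9 T = 91776
T = 91776/4556.9 ≈ 20.14 °C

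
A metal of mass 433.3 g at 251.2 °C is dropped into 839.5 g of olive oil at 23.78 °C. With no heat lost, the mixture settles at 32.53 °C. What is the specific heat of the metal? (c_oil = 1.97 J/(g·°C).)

c ≈ 0.153 J/(g·°C)

Conservation of energy gives ΣQ = 0:
433.3×c×(32.53 − 251.2) + 839.5×1.97×(32.53 − 23.78) = 0
-94750 c = -14471
c = -14471/-94750 ≈ 0.1527 J/(g·°C)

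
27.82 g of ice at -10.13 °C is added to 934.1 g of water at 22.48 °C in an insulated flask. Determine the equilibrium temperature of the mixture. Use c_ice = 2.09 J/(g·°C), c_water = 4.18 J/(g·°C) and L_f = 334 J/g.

T_f ≈ 19.4 °C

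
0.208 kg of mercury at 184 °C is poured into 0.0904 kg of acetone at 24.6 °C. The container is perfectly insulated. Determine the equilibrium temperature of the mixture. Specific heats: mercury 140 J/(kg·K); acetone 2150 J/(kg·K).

T_f ≈ 45.4 °C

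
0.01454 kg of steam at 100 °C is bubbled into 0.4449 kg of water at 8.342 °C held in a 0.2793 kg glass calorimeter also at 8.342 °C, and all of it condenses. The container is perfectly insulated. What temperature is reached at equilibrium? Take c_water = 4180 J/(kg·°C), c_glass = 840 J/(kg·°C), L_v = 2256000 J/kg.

Heat gained plus heat lost sum to zero:
latent heat released on condensation: 0.01454×2256000 = 32802; condensate cools 100→T: 0.01454×4180×(T − 100) = 60.78(T − 100); water warms: 0.4449×4180×(T − 8.342) = 1859.7(T − 8.342); glass cup: 0.2793×840×(T − 8.342) = 234.61(T − 8.342)
2155.1 T = 32802 + 6077.7 + 17471 = 56351
T ≈ 26.15 °C — below 100 °C, confirming all the steam condensed.

T_f ≈ 26.1 °C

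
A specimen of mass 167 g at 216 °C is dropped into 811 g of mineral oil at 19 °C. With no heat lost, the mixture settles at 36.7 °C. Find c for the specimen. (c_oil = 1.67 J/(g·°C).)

c ≈ 0.801 J/(g·°C)

m_s c (T_s − T_f) = m_oil c_oil (T_f − T_0):
167·c·(216 − 36.7) = 811·1.67·(36.7 − 19)
29943 c = 23972  ⇒  c ≈ 0.8006 J/(g·°C)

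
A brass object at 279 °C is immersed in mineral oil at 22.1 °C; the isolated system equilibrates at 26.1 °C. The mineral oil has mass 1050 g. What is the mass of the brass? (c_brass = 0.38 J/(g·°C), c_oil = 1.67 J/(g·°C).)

Taking heat into each body as positive, Σ m c ΔT = 0:
m·0.38·(26.1 − 279) + 1050·1.67·(26.1 − 22.1) = 0
-96.1 m = -7014
m = -7014/-96.1 ≈ 72.98 g

m ≈ 73 g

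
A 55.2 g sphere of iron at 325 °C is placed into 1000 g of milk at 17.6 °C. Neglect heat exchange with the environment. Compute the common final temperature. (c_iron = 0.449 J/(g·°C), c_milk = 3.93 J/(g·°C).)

Let T be the final temperature. ΣQ_i = 0:
55.2×0.449×(T − 325) + 1000×3.93×(T − 17.6) = 0
24.78(T − 325) + 3930(T − 17.6) = 0
(24.78 + 3930) T = 24.78×325 + 3930×17.6
T = 77223 / 3954.8 = 19.5 °C

T_f ≈ 19.5 °C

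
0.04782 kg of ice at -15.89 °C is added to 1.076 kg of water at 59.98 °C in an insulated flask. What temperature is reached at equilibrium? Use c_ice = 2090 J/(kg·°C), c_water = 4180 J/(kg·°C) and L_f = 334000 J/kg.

T_f ≈ 53.7 °C

Energy balance with sensible and latent terms:
warm ice to 0 °C: 0.04782·2090·(0 − (-15.89)) = 1588.1
  melt ice: 0.04782·334000 = 15972
  warm the meltwater: 199.89 T
  water cools: 1.076·4180·(T − 59.98) = 4497.7(T − 59.98)
4697.6 T = 269771 − 17560 = 252211
T ≈ 53.69 °C (positive, so assuming full melt was valid).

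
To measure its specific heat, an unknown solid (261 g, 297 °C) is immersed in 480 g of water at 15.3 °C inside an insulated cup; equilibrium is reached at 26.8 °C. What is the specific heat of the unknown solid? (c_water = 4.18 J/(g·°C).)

c ≈ 0.327 J/(g·°C)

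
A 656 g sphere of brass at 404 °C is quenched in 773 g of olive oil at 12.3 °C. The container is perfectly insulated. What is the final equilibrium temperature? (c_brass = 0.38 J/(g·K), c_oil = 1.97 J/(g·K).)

With ΣQ=0 the equilibrium temperature is the m·c-weighted mean:
T_f = (249.28*404 + 1522.8*12.3) / (249.28 + 1522.8)
    = 119440 / 1772.1 ≈ 67.40 °C

T_f ≈ 67.4 °C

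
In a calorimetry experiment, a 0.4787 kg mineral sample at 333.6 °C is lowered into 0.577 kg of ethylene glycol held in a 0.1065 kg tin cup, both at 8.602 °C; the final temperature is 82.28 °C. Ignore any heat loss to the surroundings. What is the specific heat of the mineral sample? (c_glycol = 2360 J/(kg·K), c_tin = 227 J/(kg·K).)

c ≈ 849 J/(kg·K)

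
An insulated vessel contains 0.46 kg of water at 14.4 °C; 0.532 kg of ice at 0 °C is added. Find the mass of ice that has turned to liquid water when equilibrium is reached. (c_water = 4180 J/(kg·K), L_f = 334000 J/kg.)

m_melted ≈ 0.0829 kg

Water can give up m c ΔT = 0.46×4180×14.4 = 27688 J before reaching 0 °C.
Melting all 0.532 kg of ice would need 0.532×334000 = 177688 J.
27688 J < 177688 J, so only part of the ice melts and the system sits at 0 °C.
m_melted×334000 = 27688  ⇒  m_melted ≈ 0.0829 kg.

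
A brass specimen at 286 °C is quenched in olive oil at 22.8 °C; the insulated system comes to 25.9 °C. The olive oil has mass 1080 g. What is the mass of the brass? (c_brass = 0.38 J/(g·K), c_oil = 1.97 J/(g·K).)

Heat gained plus heat lost sum to zero:
m·0.38·(25.9 − 286) + 1080·1.97·(25.9 − 22.8) = 0
-98.84 m = -6595.6
m = -6595.6/-98.84 ≈ 66.73 g

m ≈ 66.7 g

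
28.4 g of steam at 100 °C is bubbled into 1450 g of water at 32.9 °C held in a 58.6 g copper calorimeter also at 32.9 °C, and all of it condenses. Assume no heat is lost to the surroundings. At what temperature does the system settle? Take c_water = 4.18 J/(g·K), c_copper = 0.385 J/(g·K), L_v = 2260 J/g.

T_f ≈ 44.5 °C

Let T be the final temperature. ΣQ_i = 0:
steam→water at 100 °C releases m L_v = 28.4×2260 = 64184; condensed water 100 °C→T: 118.71(T − 100); water warms: 1450×4.18×(T − 32.9) = 6061(T − 32.9); cup: 22.56(T − 32.9)
6202.3 T = 64184 + 11871 + 200149 = 276204
T ≈ 44.53 °C — below 100 °C, confirming all the steam condensed.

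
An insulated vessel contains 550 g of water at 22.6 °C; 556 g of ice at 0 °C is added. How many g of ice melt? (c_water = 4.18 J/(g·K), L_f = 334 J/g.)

Heat available from the water dropping to 0 °C: 550×4.18×22.6 = 51957 J.
Fully melting the ice requires m_ice L_f = 556×334 = 185704 J.
51957 J < 185704 J, so only part of the ice melts and the system sits at 0 °C.
m_melted×334 = 51957  ⇒  m_melted ≈ 155.6 g.

m_melted ≈ 156 g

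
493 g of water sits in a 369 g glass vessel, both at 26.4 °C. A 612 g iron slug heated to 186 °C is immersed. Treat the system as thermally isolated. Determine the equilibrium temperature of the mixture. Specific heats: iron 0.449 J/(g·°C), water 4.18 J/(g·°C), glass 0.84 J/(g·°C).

T_f is the heat-capacity-weighted average of the initial temperatures:
T_f = (274.79·186 + 2060.7·26.4 + 309.96·26.4) / (274.79 + 2060.7 + 309.96)
    = 113697 / 2645.5 ≈ 42.98 °C

T_f ≈ 43.0 °C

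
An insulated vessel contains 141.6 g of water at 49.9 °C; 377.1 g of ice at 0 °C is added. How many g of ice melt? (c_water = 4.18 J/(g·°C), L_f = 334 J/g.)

m_melted ≈ 88.4 g

Water can give up m c ΔT = 141.6·4.18·49.9 = 29535 J before reaching 0 °C.
Fully melting the ice requires m_ice L_f = 377.1·334 = 125951 J.
Since 29535 < 125951 J, not all the ice melts; equilibrium is at 0 °C.
Mass melted = 29535/334 ≈ 88.43 g.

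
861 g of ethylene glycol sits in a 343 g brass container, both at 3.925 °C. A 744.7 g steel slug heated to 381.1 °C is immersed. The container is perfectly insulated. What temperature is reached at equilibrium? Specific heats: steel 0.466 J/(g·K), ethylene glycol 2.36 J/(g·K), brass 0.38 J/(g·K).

T_f ≈ 56.1 °C

Energy conservation, ΣQ = 0:
744.7×0.466×(T − 381.1) + 861×2.36×(T − 3.925) + 343×0.38×(T − 3.925) = 0
(347.03 + 2032 + 130.34) T = 347.03×381.1 + 2032×3.925 + 130.34×3.925
T = 140740 / 2509.3 = 56.1 °C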